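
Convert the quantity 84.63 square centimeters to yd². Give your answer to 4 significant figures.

0.01012 square yards

1 square centimeter = 0.000119599 square yards.
Then 84.63 × 0.000119599 ≈ 0.01012 yd².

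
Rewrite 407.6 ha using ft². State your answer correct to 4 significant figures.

1 ha = 107639 square feet.
So 407.6 × 107639 ≈ 4.387 × 10^7 ft².

4.387 × 10^7 ft²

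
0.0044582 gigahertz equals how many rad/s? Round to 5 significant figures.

2.8012e+7 rad/s

1 GHz = 6.28319e+9 rad/s.
Then 0.0044582 × 6.28319e+9 ≈ 2.8012e+7 rad/s.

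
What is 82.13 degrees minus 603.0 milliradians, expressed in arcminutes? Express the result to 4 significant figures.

2855 arcmin

82.13 ° = 4927.80 arcmin and 603.0 mrad = 2072.96 arcmin.
4927.80 − 2072.96 ≈ 2855 arcmin.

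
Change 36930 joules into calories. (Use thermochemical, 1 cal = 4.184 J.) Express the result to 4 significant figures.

1 joule = 0.239006 calories.
So 36930 × 0.239006 ≈ 8826 cal.

8826 calories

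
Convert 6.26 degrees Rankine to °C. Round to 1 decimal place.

-269.7 degrees Celsius

°R = (°C + 273.15) × 9/5.
Applying the formula gives -269.7 °C.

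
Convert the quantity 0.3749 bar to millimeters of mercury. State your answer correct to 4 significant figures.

1 bar = 750.062 millimeters of mercury.
0.3749 × 750.062 ≈ 281.2 mmHg.

281.2 mmHg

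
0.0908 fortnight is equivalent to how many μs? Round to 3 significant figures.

1.10 × 10^11 μs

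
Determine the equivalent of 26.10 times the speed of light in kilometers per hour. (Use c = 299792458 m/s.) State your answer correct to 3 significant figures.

1 c = 1.07925 × 10^9 kilometers per hour.
So 26.10 × 1.07925 × 10^9 ≈ 2.82 × 10^10 km/h.

2.82 × 10^10 km/h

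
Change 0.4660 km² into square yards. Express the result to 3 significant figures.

1 km² = 1.19599e+6 yd².
So 0.4660 × 1.19599e+6 ≈ 557000 yd².

557000 yd²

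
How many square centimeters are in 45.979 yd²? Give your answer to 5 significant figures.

384440 cm²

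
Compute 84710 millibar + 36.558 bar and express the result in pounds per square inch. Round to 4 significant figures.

1759 pounds per square inch

84710 mbar = 1228.61 psi and 36.558 bar = 530.229 psi.
1228.61 + 530.229 ≈ 1759 psi.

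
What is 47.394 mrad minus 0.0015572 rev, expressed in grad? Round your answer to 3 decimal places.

47.394 mrad = 3.01720 grad and 0.0015572 rev = 0.622880 grad.
3.01720 − 0.622880 ≈ 2.394 grad.

2.394 grad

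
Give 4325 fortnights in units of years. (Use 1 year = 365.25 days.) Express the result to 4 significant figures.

1 fortnight = 0.0383299 years.
4325 × 0.0383299 ≈ 165.8 yr.

165.8 years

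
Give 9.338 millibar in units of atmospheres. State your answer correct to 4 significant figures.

0.009216 atm

1 mbar = 0.000986923 atm.
So 9.338 × 0.000986923 ≈ 0.009216 atm.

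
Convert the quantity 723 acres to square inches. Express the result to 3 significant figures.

1 acre = 6.27264e+6 in².
723 × 6.27264e+6 ≈ 4.54e+9 in².

4.54e+9 in²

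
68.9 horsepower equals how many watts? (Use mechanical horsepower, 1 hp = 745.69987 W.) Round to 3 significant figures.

1 hp = 745.700 watts.
Thus 68.9 × 745.700 ≈ 51400 W.

51400 watts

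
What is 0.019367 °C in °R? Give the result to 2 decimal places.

491.70 degrees Rankine

°R = (°C + 273.15) × 9/5.
Applying the formula gives 491.70 °R.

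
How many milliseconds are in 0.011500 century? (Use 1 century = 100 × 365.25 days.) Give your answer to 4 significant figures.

1 century = 3.15576 × 10^12 milliseconds.
So 0.011500 × 3.15576 × 10^12 ≈ 3.629 × 10^10 ms.

3.629 × 10^10 ms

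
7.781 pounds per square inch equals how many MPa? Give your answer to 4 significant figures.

0.05365 MPa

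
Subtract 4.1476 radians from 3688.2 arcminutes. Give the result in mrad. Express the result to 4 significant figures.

3688.2 arcmin = 1072.85 mrad and 4.1476 rad = 4147.60 mrad.
1072.85 − 4147.60 ≈ -3075 mrad.

-3075 milliradians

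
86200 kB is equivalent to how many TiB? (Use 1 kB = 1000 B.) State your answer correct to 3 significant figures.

1 kilobyte = 9.09495e-10 TiB.
86200 × 9.09495e-10 ≈ 7.84e-5 TiB.

7.84e-5 tebibytes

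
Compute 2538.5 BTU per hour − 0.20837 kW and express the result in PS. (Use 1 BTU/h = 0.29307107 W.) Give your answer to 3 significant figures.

2538.5 BTU/h = 1.01151 PS and 0.20837 kW = 0.283304 PS.
1.01151 − 0.283304 ≈ 0.728 PS.

0.728 PS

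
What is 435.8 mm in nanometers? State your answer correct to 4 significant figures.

4.358e+8 nanometers

1 mm = 1.00000e+6 nanometers.
So 435.8 × 1.00000e+6 ≈ 4.358e+8 nm.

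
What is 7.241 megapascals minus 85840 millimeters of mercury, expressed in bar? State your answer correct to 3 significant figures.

-42.0 bar

7.241 MPa = 72.4100 bar and 85840 mmHg = 114.444 bar.
72.4100 − 114.444 ≈ -42.0 bar.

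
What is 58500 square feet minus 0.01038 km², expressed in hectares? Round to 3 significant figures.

-0.495 ha

58500 ft² = 0.543483 ha and 0.01038 km² = 1.03800 ha.
0.543483 − 1.03800 ≈ -0.495 ha.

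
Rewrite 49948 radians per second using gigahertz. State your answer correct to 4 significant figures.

7.949 × 10^-6 gigahertz

1 radian per second = 1.59155 × 10^-10 GHz.
49948 × 1.59155 × 10^-10 ≈ 7.949 × 10^-6 GHz.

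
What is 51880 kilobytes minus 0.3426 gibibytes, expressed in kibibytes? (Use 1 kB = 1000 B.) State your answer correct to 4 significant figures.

51880 kB = 50664.1 KiB and 0.3426 GiB = 359242 KiB.
50664.1 − 359242 ≈ -308600 KiB.

-308600 kibibytes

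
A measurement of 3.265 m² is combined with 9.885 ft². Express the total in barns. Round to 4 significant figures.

3.265 m² = 3.26500e+28 barn and 9.885 ft² = 9.18347e+27 barn.
3.26500e+28 + 9.18347e+27 ≈ 4.183e+28 barn.

4.183e+28 barn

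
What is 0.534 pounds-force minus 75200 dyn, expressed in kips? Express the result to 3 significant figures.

0.534 lbf = 0.000534000 kip and 75200 dyn = 0.000169056 kip.
0.000534000 − 0.000169056 ≈ 0.000365 kip.

0.000365 kip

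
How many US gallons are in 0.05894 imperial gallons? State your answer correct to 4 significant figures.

1 imp gal = 1.20095 US gal.
Thus 0.05894 × 1.20095 ≈ 0.07078 US gal.

0.07078 US gal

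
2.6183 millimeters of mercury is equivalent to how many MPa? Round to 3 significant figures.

1 millimeter of mercury = 0.000133322 MPa.
Thus 2.6183 × 0.000133322 ≈ 0.000349 MPa.

0.000349 MPa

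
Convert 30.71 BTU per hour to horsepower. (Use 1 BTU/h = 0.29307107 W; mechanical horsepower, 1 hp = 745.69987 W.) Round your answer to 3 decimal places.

1 BTU/h = 0.000393015 hp.
Then 30.71 × 0.000393015 ≈ 0.012 hp.

0.012 hp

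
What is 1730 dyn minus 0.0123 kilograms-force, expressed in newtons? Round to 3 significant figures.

1730 dyn = 0.0173000 N and 0.0123 kgf = 0.120622 N.
0.0173000 − 0.120622 ≈ -0.103 N.

-0.103 N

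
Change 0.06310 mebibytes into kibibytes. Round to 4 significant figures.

64.61 kibibytes

1 MiB = 1024.00 KiB.
Then 0.06310 × 1024.00 ≈ 64.61 KiB.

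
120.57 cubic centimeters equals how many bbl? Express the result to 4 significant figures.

0.0007584 bbl

1 cubic centimeter = 6.28981 × 10^-6 bbl.
Then 120.57 × 6.28981 × 10^-6 ≈ 0.0007584 bbl.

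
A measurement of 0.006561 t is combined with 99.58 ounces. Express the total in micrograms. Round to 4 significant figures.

0.006561 t = 6.56100 × 10^9 μg and 99.58 oz = 2.82305 × 10^9 μg.
6.56100 × 10^9 + 2.82305 × 10^9 ≈ 9.384 × 10^9 μg.

9.384 × 10^9 micrograms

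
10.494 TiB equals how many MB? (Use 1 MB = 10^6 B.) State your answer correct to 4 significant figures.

1 tebibyte = 1.09951 × 10^6 MB.
So 10.494 × 1.09951 × 10^6 ≈ 1.154 × 10^7 MB.

1.154 × 10^7 MB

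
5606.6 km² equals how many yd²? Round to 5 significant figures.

1 km² = 1.19599 × 10^6 square yards.
Thus 5606.6 × 1.19599 × 10^6 ≈ 6.7054 × 10^9 yd².

6.7054 × 10^9 square yards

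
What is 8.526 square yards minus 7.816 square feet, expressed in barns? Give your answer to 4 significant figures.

6.403e+28 barns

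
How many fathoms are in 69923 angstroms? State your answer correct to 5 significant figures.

3.8234 × 10^-6 fathoms

1 Å = 5.46807 × 10^-11 fathom.
69923 × 5.46807 × 10^-11 ≈ 3.8234 × 10^-6 fathom.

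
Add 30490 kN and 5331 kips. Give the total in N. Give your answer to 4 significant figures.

5.420 × 10^7 N

30490 kN = 3.04900 × 10^7 N and 5331 kip = 2.37135 × 10^7 N.
3.04900 × 10^7 + 2.37135 × 10^7 ≈ 5.420 × 10^7 N.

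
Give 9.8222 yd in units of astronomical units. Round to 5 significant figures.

6.0037e-11 astronomical units

1 yard = 6.11239e-12 au.
9.8222 × 6.11239e-12 ≈ 6.0037e-11 au.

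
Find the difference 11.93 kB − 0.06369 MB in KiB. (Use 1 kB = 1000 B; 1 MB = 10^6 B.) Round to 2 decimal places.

-50.55 KiB

11.93 kB = 11.6504 KiB and 0.06369 MB = 62.1973 KiB.
11.6504 − 62.1973 ≈ -50.55 KiB.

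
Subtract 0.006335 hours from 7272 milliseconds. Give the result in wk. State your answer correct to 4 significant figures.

-2.568 × 10^-5 wk

7272 ms = 1.20238 × 10^-5 wk and 0.006335 h = 3.77083 × 10^-5 wk.
1.20238 × 10^-5 − 3.77083 × 10^-5 ≈ -2.568 × 10^-5 wk.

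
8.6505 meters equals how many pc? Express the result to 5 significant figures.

1 m = 3.24078 × 10^-17 pc.
So 8.6505 × 3.24078 × 10^-17 ≈ 2.8034 × 10^-16 pc.

2.8034 × 10^-16 parsecs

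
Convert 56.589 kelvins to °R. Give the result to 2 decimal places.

101.86 °R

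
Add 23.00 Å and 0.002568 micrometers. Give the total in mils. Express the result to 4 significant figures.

23.00 Å = 9.05512e-5 mil and 0.002568 μm = 0.000101102 mil.
9.05512e-5 + 0.000101102 ≈ 0.0001917 mil.

0.0001917 mil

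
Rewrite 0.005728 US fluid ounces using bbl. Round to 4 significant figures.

1.065 × 10^-6 bbl

1 US fluid ounce = 0.000186012 oil barrels.
Thus 0.005728 × 0.000186012 ≈ 1.065 × 10^-6 bbl.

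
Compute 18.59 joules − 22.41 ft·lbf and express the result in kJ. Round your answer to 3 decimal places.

18.59 J = 0.0185900 kJ and 22.41 ft·lbf = 0.0303839 kJ.
0.0185900 − 0.0303839 ≈ -0.012 kJ.

-0.012 kJ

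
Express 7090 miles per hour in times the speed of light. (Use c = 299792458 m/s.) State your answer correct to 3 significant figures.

1 mile per hour = 1.49116e-9 c.
So 7090 × 1.49116e-9 ≈ 1.06e-5 c.

1.06e-5 c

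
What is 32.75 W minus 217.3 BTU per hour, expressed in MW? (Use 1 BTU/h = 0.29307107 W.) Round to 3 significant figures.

32.75 W = 3.27500e-5 MW and 217.3 BTU/h = 6.36843e-5 MW.
3.27500e-5 − 6.36843e-5 ≈ -3.09e-5 MW.

-3.09e-5 MW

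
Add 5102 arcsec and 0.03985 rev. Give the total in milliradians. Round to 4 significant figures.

5102 arcsec = 24.7352 mrad and 0.03985 rev = 250.385 mrad.
24.7352 + 250.385 ≈ 275.1 mrad.

275.1 mrad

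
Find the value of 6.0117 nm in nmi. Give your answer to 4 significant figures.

3.246 × 10^-12 nmi

1 nm = 5.39957 × 10^-13 nmi.
Then 6.0117 × 5.39957 × 10^-13 ≈ 3.246 × 10^-12 nmi.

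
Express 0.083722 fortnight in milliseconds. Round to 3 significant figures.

1 fortnight = 1.20960e+9 ms.
0.083722 × 1.20960e+9 ≈ 1.01e+8 ms.

1.01e+8 ms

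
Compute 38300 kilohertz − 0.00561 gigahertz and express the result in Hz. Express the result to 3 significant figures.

3.27 × 10^7 Hz

38300 kHz = 3.83000 × 10^7 Hz and 0.00561 GHz = 5.61000 × 10^6 Hz.
3.83000 × 10^7 − 5.61000 × 10^6 ≈ 3.27 × 10^7 Hz.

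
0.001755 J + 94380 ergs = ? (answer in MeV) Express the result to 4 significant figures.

6.986e+10 megaelectronvolts

0.001755 J = 1.09538e+10 MeV and 94380 erg = 5.89074e+10 MeV.
1.09538e+10 + 5.89074e+10 ≈ 6.986e+10 MeV.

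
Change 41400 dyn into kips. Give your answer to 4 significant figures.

9.307 × 10^-5 kips

1 dyn = 2.24809 × 10^-9 kip.
So 41400 × 2.24809 × 10^-9 ≈ 9.307 × 10^-5 kip.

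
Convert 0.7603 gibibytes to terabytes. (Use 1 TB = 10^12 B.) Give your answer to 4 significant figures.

1 GiB = 0.00107374 TB.
So 0.7603 × 0.00107374 ≈ 0.0008164 TB.

0.0008164 TB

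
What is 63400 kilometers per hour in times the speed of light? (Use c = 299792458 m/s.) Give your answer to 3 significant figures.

5.87 × 10^-5 times the speed of light

1 km/h = 9.26567 × 10^-10 c.
Then 63400 × 9.26567 × 10^-10 ≈ 5.87 × 10^-5 c.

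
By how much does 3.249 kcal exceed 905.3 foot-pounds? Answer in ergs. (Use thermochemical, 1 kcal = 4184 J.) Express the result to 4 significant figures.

1.237e+11 erg

3.249 kcal = 1.35938e+11 erg and 905.3 ft·lbf = 1.22742e+10 erg.
1.35938e+11 − 1.22742e+10 ≈ 1.237e+11 erg.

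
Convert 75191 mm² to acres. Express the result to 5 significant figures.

1 square millimeter = 2.47105e-10 acre.
So 75191 × 2.47105e-10 ≈ 1.8580e-5 acre.

1.8580e-5 acre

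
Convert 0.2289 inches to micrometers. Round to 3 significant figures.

5810 μm

1 in = 25400.0 micrometers.
Thus 0.2289 × 25400.0 ≈ 5810 μm.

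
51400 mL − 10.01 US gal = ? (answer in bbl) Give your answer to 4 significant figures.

0.08496 bbl

51400 mL = 0.323296 bbl and 10.01 US gal = 0.238333 bbl.
0.323296 − 0.238333 ≈ 0.08496 bbl.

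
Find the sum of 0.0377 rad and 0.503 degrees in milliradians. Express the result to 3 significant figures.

0.0377 rad = 37.7000 mrad and 0.503 ° = 8.77901 mrad.
37.7000 + 8.77901 ≈ 46.5 mrad.

46.5 mrad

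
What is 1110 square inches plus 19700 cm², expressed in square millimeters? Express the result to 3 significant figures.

2.69 × 10^6 square millimeters

1110 in² = 716128 mm² and 19700 cm² = 1.97000 × 10^6 mm².
716128 + 1.97000 × 10^6 ≈ 2.69 × 10^6 mm².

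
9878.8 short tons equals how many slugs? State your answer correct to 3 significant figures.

614000 slug

1 short ton = 62.1619 slug.
Then 9878.8 × 62.1619 ≈ 614000 slug.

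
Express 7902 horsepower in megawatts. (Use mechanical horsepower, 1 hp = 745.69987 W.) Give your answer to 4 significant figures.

1 horsepower = 0.000745700 megawatts.
Thus 7902 × 0.000745700 ≈ 5.893 MW.

5.893 MW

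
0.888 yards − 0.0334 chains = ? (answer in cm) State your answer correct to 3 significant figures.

0.888 yd = 81.1987 cm and 0.0334 chain = 67.1901 cm.
81.1987 − 67.1901 ≈ 14.0 cm.

14.0 cm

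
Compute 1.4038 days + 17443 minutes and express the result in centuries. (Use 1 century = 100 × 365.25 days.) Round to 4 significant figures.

1.4038 d = 3.84339e-5 century and 17443 min = 0.000331641 century.
3.84339e-5 + 0.000331641 ≈ 0.0003701 century.

0.0003701 century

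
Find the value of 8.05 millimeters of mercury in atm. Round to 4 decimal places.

1 millimeter of mercury = 0.00131579 atmospheres.
8.05 × 0.00131579 ≈ 0.0106 atm.

0.0106 atmospheres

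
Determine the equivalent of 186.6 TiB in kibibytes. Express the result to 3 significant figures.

1 TiB = 1.07374e+9 KiB.
Thus 186.6 × 1.07374e+9 ≈ 2.00e+11 KiB.

2.00e+11 kibibytes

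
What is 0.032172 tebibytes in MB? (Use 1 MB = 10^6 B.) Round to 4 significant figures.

35370 MB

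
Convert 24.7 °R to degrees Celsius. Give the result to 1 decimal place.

°R = (°C + 273.15) × 9/5.
Applying the formula gives -259.4 °C.

-259.4 degrees Celsius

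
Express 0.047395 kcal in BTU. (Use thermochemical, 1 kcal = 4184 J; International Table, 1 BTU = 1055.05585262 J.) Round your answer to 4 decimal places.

1 kilocalorie = 3.96567 British thermal units.
Thus 0.047395 × 3.96567 ≈ 0.1880 BTU.

0.1880 British thermal units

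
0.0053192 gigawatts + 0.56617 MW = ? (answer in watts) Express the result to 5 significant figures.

5.8854 × 10^6 watts

0.0053192 GW = 5.31920 × 10^6 W and 0.56617 MW = 566170 W.
5.31920 × 10^6 + 566170 ≈ 5.8854 × 10^6 W.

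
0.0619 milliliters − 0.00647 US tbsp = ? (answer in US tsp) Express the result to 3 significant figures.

-0.00685 US teaspoons

0.0619 mL = 0.0125585 US tsp and 0.00647 US tbsp = 0.0194100 US tsp.
0.0125585 − 0.0194100 ≈ -0.00685 US tsp.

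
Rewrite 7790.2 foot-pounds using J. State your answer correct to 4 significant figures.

10560 J

1 foot-pound = 1.35582 joules.
Thus 7790.2 × 1.35582 ≈ 10560 J.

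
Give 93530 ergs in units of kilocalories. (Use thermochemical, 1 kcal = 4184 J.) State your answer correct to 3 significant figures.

2.24e-6 kcal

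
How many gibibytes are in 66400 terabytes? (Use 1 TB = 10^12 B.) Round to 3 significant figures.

6.18 × 10^7 gibibytes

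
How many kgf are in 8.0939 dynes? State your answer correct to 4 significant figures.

8.253 × 10^-6 kgf

1 dyne = 1.019716 × 10^-6 kilograms-force.
Then 8.0939 × 1.019716 × 10^-6 ≈ 8.253 × 10^-6 kgf.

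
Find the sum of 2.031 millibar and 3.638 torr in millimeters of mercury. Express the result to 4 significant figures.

2.031 mbar = 1.52338 mmHg and 3.638 torr = 3.63800 mmHg.
1.52338 + 3.63800 ≈ 5.161 mmHg.

5.161 mmHg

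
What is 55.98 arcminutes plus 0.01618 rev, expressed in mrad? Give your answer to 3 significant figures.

118 mrad

55.98 arcmin = 16.2839 mrad and 0.01618 rev = 101.662 mrad.
16.2839 + 101.662 ≈ 118 mrad.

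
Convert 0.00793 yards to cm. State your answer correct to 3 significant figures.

0.725 cm

1 yd = 91.4400 cm.
So 0.00793 × 91.4400 ≈ 0.725 cm.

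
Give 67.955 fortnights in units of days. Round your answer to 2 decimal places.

951.37 days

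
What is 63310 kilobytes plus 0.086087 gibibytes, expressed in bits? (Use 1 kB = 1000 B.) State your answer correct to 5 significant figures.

1.2460e+9 bit

63310 kB = 5.06480e+8 bit and 0.086087 GiB = 7.39482e+8 bit.
5.06480e+8 + 7.39482e+8 ≈ 1.2460e+9 bit.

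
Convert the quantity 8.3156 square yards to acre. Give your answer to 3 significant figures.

0.00172 acre

1 yd² = 0.000206612 acre.
So 8.3156 × 0.000206612 ≈ 0.00172 acre.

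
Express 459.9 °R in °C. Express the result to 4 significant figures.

°R = (°C + 273.15) × 9/5.
Applying the formula gives -17.65 °C.

-17.65 degrees Celsius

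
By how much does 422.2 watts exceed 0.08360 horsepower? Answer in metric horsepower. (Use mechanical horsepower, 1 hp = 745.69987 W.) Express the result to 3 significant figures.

422.2 W = 0.574032 PS and 0.08360 hp = 0.0847595 PS.
0.574032 − 0.0847595 ≈ 0.489 PS.

0.489 PS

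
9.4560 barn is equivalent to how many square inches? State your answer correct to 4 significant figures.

1.466e-24 square inches

1 barn = 1.55000e-25 square inches.
9.4560 × 1.55000e-25 ≈ 1.466e-24 in².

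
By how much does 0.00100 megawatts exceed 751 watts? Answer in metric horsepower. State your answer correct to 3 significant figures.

0.339 PS

0.00100 MW = 1.35962 PS and 751 W = 1.02108 PS.
1.35962 − 1.02108 ≈ 0.339 PS.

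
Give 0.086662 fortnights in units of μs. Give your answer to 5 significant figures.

1 fortnight = 1.20960 × 10^12 microseconds.
0.086662 × 1.20960 × 10^12 ≈ 1.0483 × 10^11 μs.

1.0483 × 10^11 μs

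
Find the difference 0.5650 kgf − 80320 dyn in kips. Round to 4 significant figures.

0.001065 kips

0.5650 kgf = 0.00124561 kip and 80320 dyn = 0.000180567 kip.
0.00124561 − 0.000180567 ≈ 0.001065 kip.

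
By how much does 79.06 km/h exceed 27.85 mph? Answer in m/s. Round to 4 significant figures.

79.06 km/h = 21.9611 m/s and 27.85 mph = 12.4501 m/s.
21.9611 − 12.4501 ≈ 9.511 m/s.

9.511 m/s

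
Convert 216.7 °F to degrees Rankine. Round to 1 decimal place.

676.4 °R

°R = °F + 459.67.
Applying the formula gives 676.4 °R.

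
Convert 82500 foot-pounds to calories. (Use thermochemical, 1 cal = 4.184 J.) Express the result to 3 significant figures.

1 foot-pound = 0.324048 cal.
Thus 82500 × 0.324048 ≈ 26700 cal.

26700 cal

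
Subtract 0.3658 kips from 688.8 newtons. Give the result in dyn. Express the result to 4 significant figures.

688.8 N = 6.88800 × 10^7 dyn and 0.3658 kip = 1.62716 × 10^8 dyn.
6.88800 × 10^7 − 1.62716 × 10^8 ≈ -9.384 × 10^7 dyn.

-9.384 × 10^7 dynes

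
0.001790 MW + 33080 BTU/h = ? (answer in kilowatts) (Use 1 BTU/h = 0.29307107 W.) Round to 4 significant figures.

0.001790 MW = 1.79000 kW and 33080 BTU/h = 9.69479 kW.
1.79000 + 9.69479 ≈ 11.48 kW.

11.48 kW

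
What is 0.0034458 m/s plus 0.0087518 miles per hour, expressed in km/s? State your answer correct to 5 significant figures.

0.0034458 m/s = 3.44580 × 10^-6 km/s and 0.0087518 mph = 3.91240 × 10^-6 km/s.
3.44580 × 10^-6 + 3.91240 × 10^-6 ≈ 7.3582 × 10^-6 km/s.

7.3582 × 10^-6 kilometers per second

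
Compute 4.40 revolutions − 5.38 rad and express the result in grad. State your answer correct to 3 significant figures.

1420 grad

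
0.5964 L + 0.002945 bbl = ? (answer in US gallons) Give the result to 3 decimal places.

0.5964 L = 0.157552 US gal and 0.002945 bbl = 0.123690 US gal.
0.157552 + 0.123690 ≈ 0.281 US gal.

0.281 US gal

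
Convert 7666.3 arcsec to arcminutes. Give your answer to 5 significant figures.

127.77 arcminutes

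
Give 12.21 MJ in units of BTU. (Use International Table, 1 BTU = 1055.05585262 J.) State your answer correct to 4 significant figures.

11570 British thermal units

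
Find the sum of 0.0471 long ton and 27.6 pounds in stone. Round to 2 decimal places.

9.51 stone

0.0471 long ton = 7.53600 st and 27.6 lb = 1.97143 st.
7.53600 + 1.97143 ≈ 9.51 st.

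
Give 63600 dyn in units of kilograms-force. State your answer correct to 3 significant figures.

0.0649 kgf

1 dyne = 1.01972e-6 kgf.
So 63600 × 1.01972e-6 ≈ 0.0649 kgf.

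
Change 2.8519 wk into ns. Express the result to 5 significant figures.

1 week = 6.04800e+14 nanoseconds.
So 2.8519 × 6.04800e+14 ≈ 1.7248e+15 ns.

1.7248e+15 ns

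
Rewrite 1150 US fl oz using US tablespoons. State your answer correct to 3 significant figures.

1 US fl oz = 2.00000 US tablespoons.
Then 1150 × 2.00000 ≈ 2300 US tbsp.

2300 US tablespoons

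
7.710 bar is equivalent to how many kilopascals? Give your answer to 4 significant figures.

1 bar = 100.000 kPa.
Thus 7.710 × 100.000 ≈ 771.0 kPa.

771.0 kilopascals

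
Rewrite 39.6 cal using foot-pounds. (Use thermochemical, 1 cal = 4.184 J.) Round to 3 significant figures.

122 foot-pounds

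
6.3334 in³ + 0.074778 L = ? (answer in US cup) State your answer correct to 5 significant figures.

0.75475 US cups

6.3334 in³ = 0.4386771 US cup and 0.074778 L = 0.3160681 US cup.
0.4386771 + 0.3160681 ≈ 0.75475 US cup.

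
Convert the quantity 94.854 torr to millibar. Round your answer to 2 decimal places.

126.46 mbar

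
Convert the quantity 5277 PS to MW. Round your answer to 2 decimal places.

3.88 megawatts

1 PS = 0.000735499 MW.
5277 × 0.000735499 ≈ 3.88 MW.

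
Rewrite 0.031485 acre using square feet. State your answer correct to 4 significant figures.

1 acre = 43560.0 ft².
So 0.031485 × 43560.0 ≈ 1371 ft².

1371 square feet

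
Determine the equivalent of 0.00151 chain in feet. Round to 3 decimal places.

0.100 feet

1 chain = 66.0000 ft.
Then 0.00151 × 66.0000 ≈ 0.100 ft.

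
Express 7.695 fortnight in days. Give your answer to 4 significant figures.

107.7 d

1 fortnight = 14.0000 days.
Thus 7.695 × 14.0000 ≈ 107.7 d.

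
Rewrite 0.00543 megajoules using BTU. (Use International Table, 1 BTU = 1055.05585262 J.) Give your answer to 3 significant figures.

1 megajoule = 947.817 BTU.
So 0.00543 × 947.817 ≈ 5.15 BTU.

5.15 British thermal units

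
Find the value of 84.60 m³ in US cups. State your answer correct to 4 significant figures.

357600 US cups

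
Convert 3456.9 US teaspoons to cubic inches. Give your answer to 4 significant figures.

1040 cubic inches

1 US tsp = 0.300781 cubic inches.
3456.9 × 0.300781 ≈ 1040 in³.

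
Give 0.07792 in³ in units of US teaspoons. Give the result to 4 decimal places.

0.2591 US tsp

1 cubic inch = 3.32468 US tsp.
0.07792 × 3.32468 ≈ 0.2591 US tsp.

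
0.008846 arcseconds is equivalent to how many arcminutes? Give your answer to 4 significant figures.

1 arcsec = 0.0166667 arcminutes.
Thus 0.008846 × 0.0166667 ≈ 0.0001474 arcmin.

0.0001474 arcmin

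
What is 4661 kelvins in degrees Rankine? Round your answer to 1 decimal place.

°R = K × 9/5.
Applying the formula gives 8389.8 °R.

8389.8 degrees Rankine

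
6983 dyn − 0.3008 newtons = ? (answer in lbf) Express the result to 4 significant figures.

-0.05192 lbf

6983 dyn = 0.0156984 lbf and 0.3008 N = 0.0676225 lbf.
0.0156984 − 0.0676225 ≈ -0.05192 lbf.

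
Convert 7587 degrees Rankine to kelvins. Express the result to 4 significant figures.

4215 kelvins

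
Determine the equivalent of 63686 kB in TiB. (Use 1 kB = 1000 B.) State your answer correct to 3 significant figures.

5.79e-5 tebibytes

1 kB = 9.09495e-10 tebibytes.
So 63686 × 9.09495e-10 ≈ 5.79e-5 TiB.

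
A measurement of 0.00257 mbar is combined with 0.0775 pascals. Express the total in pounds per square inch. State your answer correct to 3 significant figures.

4.85e-5 pounds per square inch

0.00257 mbar = 3.72747e-5 psi and 0.0775 Pa = 1.12404e-5 psi.
3.72747e-5 + 1.12404e-5 ≈ 4.85e-5 psi.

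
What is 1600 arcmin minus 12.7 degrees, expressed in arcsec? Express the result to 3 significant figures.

50300 arcsec

1600 arcmin = 96000.0 arcsec and 12.7 ° = 45720.0 arcsec.
96000.0 − 45720.0 ≈ 50300 arcsec.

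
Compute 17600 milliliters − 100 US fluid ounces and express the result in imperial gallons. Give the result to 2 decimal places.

3.22 imp gal

17600 mL = 3.87146 imp gal and 100 US fl oz = 0.650527 imp gal.
3.87146 − 0.650527 ≈ 3.22 imp gal.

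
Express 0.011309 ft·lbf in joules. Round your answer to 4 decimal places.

0.0153 J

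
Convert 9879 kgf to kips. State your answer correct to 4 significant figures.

1 kilogram-force = 0.00220462 kip.
So 9879 × 0.00220462 ≈ 21.78 kip.

21.78 kips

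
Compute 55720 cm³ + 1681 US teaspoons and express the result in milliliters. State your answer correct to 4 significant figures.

55720 cm³ = 55720.0 mL and 1681 US tsp = 8285.52 mL.
55720.0 + 8285.52 ≈ 64010 mL.

64010 mL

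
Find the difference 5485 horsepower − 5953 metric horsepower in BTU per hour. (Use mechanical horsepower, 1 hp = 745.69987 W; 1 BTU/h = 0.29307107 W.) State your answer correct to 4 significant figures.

-983600 BTU per hour

5485 hp = 1.39562 × 10^7 BTU/h and 5953 PS = 1.49398 × 10^7 BTU/h.
1.39562 × 10^7 − 1.49398 × 10^7 ≈ -983600 BTU/h.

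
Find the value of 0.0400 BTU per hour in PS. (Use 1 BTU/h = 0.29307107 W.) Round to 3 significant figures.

1 BTU per hour = 0.000398466 metric horsepower.
0.0400 × 0.000398466 ≈ 1.59 × 10^-5 PS.

1.59 × 10^-5 PS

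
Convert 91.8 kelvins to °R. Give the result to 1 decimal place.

165.2 °R

°R = K × 9/5.
Applying the formula gives 165.2 °R.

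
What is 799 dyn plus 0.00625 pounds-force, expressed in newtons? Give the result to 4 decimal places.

0.0358 newtons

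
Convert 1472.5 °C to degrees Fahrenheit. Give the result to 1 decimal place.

2682.5 degrees Fahrenheit

°F = °C × 9/5 + 32.
Applying the formula gives 2682.5 °F.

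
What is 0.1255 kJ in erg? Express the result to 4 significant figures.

1.255e+9 erg

1 kilojoule = 1.00000e+10 ergs.
So 0.1255 × 1.00000e+10 ≈ 1.255e+9 erg.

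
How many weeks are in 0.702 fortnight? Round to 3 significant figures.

1.40 weeks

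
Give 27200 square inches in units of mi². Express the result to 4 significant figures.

1 square inch = 2.49098e-10 square miles.
Then 27200 × 2.49098e-10 ≈ 6.775e-6 mi².

6.775e-6 square miles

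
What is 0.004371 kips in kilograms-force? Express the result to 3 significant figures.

1 kip = 453.592 kilograms-force.
Thus 0.004371 × 453.592 ≈ 1.98 kgf.

1.98 kilograms-force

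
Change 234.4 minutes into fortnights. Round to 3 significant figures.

1 minute = 4.96032 × 10^-5 fortnight.
Then 234.4 × 4.96032 × 10^-5 ≈ 0.0116 fortnight.

0.0116 fortnights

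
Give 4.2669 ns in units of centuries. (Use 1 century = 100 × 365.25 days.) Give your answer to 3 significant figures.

1.35e-18 centuries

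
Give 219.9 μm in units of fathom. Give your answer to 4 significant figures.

0.0001202 fathoms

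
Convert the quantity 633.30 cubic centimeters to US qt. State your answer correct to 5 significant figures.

0.66920 US qt

1 cm³ = 0.00105669 US quarts.
Then 633.30 × 0.00105669 ≈ 0.66920 US qt.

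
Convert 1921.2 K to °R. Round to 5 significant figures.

°R = K × 9/5.
Applying the formula gives 3458.2 °R.

3458.2 °R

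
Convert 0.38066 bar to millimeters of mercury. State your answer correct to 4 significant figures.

285.5 mmHg

1 bar = 750.062 millimeters of mercury.
Then 0.38066 × 750.062 ≈ 285.5 mmHg.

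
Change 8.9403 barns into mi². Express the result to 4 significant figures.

1 barn = 3.86102e-35 square miles.
So 8.9403 × 3.86102e-35 ≈ 3.452e-34 mi².

3.452e-34 square miles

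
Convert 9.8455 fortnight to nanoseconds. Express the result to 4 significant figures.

1 fortnight = 1.20960e+15 ns.
Then 9.8455 × 1.20960e+15 ≈ 1.191e+16 ns.

1.191e+16 nanoseconds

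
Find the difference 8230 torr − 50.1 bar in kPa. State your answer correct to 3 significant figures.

-3910 kPa

8230 torr = 1097.24 kPa and 50.1 bar = 5010.00 kPa.
1097.24 − 5010.00 ≈ -3910 kPa.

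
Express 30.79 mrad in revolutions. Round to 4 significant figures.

0.004900 rev

1 mrad = 0.000159155 rev.
30.79 × 0.000159155 ≈ 0.004900 rev.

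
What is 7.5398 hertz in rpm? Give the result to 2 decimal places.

452.39 rpm

1 hertz = 60.0000 rpm.
Thus 7.5398 × 60.0000 ≈ 452.39 rpm.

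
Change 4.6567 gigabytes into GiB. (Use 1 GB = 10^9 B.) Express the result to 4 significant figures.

1 gigabyte = 0.931323 GiB.
Then 4.6567 × 0.931323 ≈ 4.337 GiB.

4.337 GiB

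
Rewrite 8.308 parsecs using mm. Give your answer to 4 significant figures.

2.564e+20 mm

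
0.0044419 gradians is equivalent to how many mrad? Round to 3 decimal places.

0.070 mrad

1 gradian = 15.7080 milliradians.
0.0044419 × 15.7080 ≈ 0.070 mrad.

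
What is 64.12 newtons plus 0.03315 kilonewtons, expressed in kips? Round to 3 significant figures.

0.0219 kip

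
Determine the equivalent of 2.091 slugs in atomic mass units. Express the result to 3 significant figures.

1.84 × 10^28 atomic mass units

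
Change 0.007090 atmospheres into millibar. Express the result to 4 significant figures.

1 atmosphere = 1013.25 millibar.
So 0.007090 × 1013.25 ≈ 7.184 mbar.

7.184 millibar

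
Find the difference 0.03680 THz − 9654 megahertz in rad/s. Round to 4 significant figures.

1.706 × 10^11 rad/s

0.03680 THz = 2.31221 × 10^11 rad/s and 9654 MHz = 6.06579 × 10^10 rad/s.
2.31221 × 10^11 − 6.06579 × 10^10 ≈ 1.706 × 10^11 rad/s.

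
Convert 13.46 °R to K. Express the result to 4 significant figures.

7.478 K

°R = K × 9/5.
Applying the formula gives 7.478 K.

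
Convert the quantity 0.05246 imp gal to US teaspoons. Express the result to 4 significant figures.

1 imp gal = 922.330 US tsp.
0.05246 × 922.330 ≈ 48.39 US tsp.

48.39 US tsp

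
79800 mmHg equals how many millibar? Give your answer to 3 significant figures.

106000 millibar

1 millimeter of mercury = 1.33322 mbar.
Then 79800 × 1.33322 ≈ 106000 mbar.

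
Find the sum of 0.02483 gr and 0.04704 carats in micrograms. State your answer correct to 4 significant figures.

11020 μg

0.02483 gr = 1608.96 μg and 0.04704 ct = 9408.00 μg.
1608.96 + 9408.00 ≈ 11020 μg.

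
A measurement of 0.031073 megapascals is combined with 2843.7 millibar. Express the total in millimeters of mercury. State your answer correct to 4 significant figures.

0.031073 MPa = 233.067 mmHg and 2843.7 mbar = 2132.95 mmHg.
233.067 + 2132.95 ≈ 2366 mmHg.

2366 mmHg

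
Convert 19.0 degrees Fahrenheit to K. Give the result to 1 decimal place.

K = (°F + 459.67) × 5/9.
Applying the formula gives 265.9 K.

265.9 K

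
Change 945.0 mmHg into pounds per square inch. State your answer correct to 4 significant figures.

18.27 psi

1 millimeter of mercury = 0.0193368 psi.
So 945.0 × 0.0193368 ≈ 18.27 psi.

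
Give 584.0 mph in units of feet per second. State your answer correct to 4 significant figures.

856.5 ft/s

1 mph = 1.46667 ft/s.
584.0 × 1.46667 ≈ 856.5 ft/s.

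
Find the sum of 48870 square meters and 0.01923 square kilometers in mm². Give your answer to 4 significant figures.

48870 m² = 4.88700e+10 mm² and 0.01923 km² = 1.92300e+10 mm².
4.88700e+10 + 1.92300e+10 ≈ 6.810e+10 mm².

6.810e+10 mm²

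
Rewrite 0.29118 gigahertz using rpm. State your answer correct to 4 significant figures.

1 gigahertz = 6.00000e+10 rpm.
So 0.29118 × 6.00000e+10 ≈ 1.747e+10 rpm.

1.747e+10 rpm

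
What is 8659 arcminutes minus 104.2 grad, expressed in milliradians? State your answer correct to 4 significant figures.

882.0 mrad

8659 arcmin = 2518.80 mrad and 104.2 grad = 1636.77 mrad.
2518.80 − 1636.77 ≈ 882.0 mrad.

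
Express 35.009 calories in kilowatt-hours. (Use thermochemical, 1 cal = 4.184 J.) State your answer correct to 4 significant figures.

1 cal = 1.16222 × 10^-6 kilowatt-hours.
35.009 × 1.16222 × 10^-6 ≈ 4.069 × 10^-5 kWh.

4.069 × 10^-5 kilowatt-hours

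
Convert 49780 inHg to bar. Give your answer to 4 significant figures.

1 inHg = 0.0338639 bar.
So 49780 × 0.0338639 ≈ 1686 bar.

1686 bar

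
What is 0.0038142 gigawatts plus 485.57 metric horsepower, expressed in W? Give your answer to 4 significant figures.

4.171e+6 W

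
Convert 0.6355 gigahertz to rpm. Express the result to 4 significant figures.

1 GHz = 6.00000e+10 rpm.
Thus 0.6355 × 6.00000e+10 ≈ 3.813e+10 rpm.

3.813e+10 rpm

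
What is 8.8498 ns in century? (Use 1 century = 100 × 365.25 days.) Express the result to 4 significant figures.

2.804e-18 century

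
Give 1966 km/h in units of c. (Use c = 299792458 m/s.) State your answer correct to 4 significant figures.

1.822 × 10^-6 times the speed of light

1 kilometer per hour = 9.26567 × 10^-10 c.
So 1966 × 9.26567 × 10^-10 ≈ 1.822 × 10^-6 c.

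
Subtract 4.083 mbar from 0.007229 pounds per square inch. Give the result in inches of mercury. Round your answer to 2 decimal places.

-0.11 inHg

0.007229 psi = 0.0147184 inHg and 4.083 mbar = 0.120571 inHg.
0.0147184 − 0.120571 ≈ -0.11 inHg.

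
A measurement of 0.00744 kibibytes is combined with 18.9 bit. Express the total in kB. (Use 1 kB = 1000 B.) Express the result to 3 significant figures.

0.00998 kilobytes

0.00744 KiB = 0.00761856 kB and 18.9 bit = 0.00236250 kB.
0.00761856 + 0.00236250 ≈ 0.00998 kB.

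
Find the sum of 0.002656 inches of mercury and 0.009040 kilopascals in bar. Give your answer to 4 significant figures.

0.0001803 bar

0.002656 inHg = 8.99425e-5 bar and 0.009040 kPa = 9.04000e-5 bar.
8.99425e-5 + 9.04000e-5 ≈ 0.0001803 bar.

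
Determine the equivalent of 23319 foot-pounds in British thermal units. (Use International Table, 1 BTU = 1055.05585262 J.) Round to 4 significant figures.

29.97 British thermal units

1 ft·lbf = 0.00128507 British thermal units.
Thus 23319 × 0.00128507 ≈ 29.97 BTU.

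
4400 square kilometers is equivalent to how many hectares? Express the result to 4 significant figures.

440000 ha

1 km² = 100.000 hectares.
Thus 4400 × 100.000 ≈ 440000 ha.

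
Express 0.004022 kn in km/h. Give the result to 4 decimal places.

0.0074 kilometers per hour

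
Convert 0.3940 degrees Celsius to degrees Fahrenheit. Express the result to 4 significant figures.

32.71 °F

°C = (°F − 32) × 5/9.
Applying the formula gives 32.71 °F.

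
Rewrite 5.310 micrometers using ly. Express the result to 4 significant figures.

1 micrometer = 1.05700 × 10^-22 light-years.
Then 5.310 × 1.05700 × 10^-22 ≈ 5.613 × 10^-22 ly.

5.613 × 10^-22 ly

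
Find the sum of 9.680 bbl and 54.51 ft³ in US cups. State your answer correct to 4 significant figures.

9.680 bbl = 6504.96 US cup and 54.51 ft³ = 6524.21 US cup.
6504.96 + 6524.21 ≈ 13030 US cup.

13030 US cups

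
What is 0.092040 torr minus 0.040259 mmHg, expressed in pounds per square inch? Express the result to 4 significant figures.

0.092040 torr = 0.00177976 psi and 0.040259 mmHg = 0.000778479 psi.
0.00177976 − 0.000778479 ≈ 0.001001 psi.

0.001001 psi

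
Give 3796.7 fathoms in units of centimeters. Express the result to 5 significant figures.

1 fathom = 182.880 centimeters.
3796.7 × 182.880 ≈ 694340 cm.

694340 cm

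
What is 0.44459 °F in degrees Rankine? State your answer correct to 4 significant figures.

°R = °F + 459.67.
Applying the formula gives 460.1 °R.

460.1 °R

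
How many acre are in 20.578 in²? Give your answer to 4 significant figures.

3.281e-6 acre

1 square inch = 1.59423e-7 acre.
Thus 20.578 × 1.59423e-7 ≈ 3.281e-6 acre.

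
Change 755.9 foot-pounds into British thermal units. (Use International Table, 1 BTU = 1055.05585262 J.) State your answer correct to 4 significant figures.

0.9714 BTU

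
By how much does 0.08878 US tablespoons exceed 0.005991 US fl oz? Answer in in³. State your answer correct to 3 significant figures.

0.0693 cubic inches

0.08878 US tbsp = 0.0801101 in³ and 0.005991 US fl oz = 0.0108119 in³.
0.0801101 − 0.0108119 ≈ 0.0693 in³.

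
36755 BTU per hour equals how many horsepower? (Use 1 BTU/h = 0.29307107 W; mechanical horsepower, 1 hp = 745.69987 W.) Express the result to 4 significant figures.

14.45 horsepower

1 BTU/h = 0.000393015 hp.
36755 × 0.000393015 ≈ 14.45 hp.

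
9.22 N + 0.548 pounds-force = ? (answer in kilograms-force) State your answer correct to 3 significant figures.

1.19 kilograms-force

9.22 N = 0.940178 kgf and 0.548 lbf = 0.248569 kgf.
0.940178 + 0.248569 ≈ 1.19 kgf.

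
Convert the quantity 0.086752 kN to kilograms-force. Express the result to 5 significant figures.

8.8462 kgf

1 kilonewton = 101.9716 kgf.
Then 0.086752 × 101.9716 ≈ 8.8462 kgf.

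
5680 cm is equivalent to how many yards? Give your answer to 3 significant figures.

62.1 yd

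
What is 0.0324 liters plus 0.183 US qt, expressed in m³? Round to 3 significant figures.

0.000206 m³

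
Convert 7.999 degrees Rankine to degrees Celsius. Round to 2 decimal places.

-268.71 °C

°R = (°C + 273.15) × 9/5.
Applying the formula gives -268.71 °C.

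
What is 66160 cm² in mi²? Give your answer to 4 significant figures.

1 cm² = 3.86102e-11 mi².
So 66160 × 3.86102e-11 ≈ 2.554e-6 mi².

2.554e-6 square miles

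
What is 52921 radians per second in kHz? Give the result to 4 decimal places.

8.4226 kHz

1 rad/s = 0.000159155 kilohertz.
Then 52921 × 0.000159155 ≈ 8.4226 kHz.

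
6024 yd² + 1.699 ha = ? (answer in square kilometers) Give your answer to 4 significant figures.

0.02203 km²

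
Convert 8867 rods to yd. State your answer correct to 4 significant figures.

1 rod = 5.50000 yd.
8867 × 5.50000 ≈ 48770 yd.

48770 yards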